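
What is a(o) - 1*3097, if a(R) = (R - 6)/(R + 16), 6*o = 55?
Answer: -467628/151 ≈ -3096.9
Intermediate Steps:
o = 55/6 (o = (1/6)*55 = 55/6 ≈ 9.1667)
a(R) = (-6 + R)/(16 + R)
a(o) - 1*3097 = (-6 + 55/6)/(16 + 55/6) - 1*3097 = (19/6)/(151/6) - 3097 = (6/151)*(19/6) - 3097 = 19/151 - 3097 = -467628/151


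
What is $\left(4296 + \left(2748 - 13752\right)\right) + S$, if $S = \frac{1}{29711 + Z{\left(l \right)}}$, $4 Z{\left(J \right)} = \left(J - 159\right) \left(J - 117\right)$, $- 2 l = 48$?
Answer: $- \frac{970292072}{144647} \approx -6708.0$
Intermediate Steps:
$l = -24$ ($l = \left(- \frac{1}{2}\right) 48 = -24$)
$Z{\left(J \right)} = \frac{\left(-159 + J\right) \left(-117 + J\right)}{4}$ ($Z{\left(J \right)} = \frac{\left(J - 159\right) \left(J - 117\right)}{4} = \frac{\left(-159 + J\right) \left(-117 + J\right)}{4}$)
$S = \frac{4}{144647}$ ($S = \frac{1}{29711 + \left(\frac{18603}{4} - -1656 + \frac{\left(-24\right)^{2}}{4}\right)} = \frac{1}{29711 + \left(\frac{18603}{4} + 1656 + \frac{1}{4} \cdot 576\right)} = \frac{1}{29711 + \left(\frac{18603}{4} + 1656 + 144\right)} = \frac{1}{29711 + \frac{25803}{4}} = \frac{1}{\frac{144647}{4}} = \frac{4}{144647} \approx 2.7654 \cdot 10^{-5}$)
$\left(4296 + \left(2748 - 13752\right)\right) + S = \left(4296 + \left(2748 - 13752\right)\right) + \frac{4}{144647} = \left(4296 - 11004\right) + \frac{4}{144647} = -6708 + \frac{4}{144647} = - \frac{970292072}{144647}$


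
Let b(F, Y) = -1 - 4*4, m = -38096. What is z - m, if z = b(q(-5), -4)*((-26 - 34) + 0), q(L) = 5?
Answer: 39116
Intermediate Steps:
b(F, Y) = -17 (b(F, Y) = -1 - 16 = -17)
z = 1020 (z = -17*((-26 - 34) + 0) = -17*(-60 + 0) = -17*(-60) = 1020)
z - m = 1020 - 1*(-38096) = 1020 + 38096 = 39116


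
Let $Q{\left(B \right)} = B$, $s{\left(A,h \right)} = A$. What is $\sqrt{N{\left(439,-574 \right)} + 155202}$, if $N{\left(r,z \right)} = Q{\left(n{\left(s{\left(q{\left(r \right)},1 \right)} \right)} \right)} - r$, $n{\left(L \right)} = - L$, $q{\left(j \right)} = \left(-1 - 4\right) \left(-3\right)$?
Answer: $2 \sqrt{38687} \approx 393.38$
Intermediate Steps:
$q{\left(j \right)} = 15$ ($q{\left(j \right)} = \left(-5\right) \left(-3\right) = 15$)
$N{\left(r,z \right)} = -15 - r$ ($N{\left(r,z \right)} = \left(-1\right) 15 - r = -15 - r$)
$\sqrt{N{\left(439,-574 \right)} + 155202} = \sqrt{\left(-15 - 439\right) + 155202} = \sqrt{-454 + 155202} = \sqrt{154748} = 2 \sqrt{38687}$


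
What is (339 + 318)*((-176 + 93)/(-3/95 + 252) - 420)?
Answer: -2203452075/7979 ≈ -2.7616e+5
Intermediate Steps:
(339 + 318)*((-176 + 93)/(-3/95 + 252) - 420) = 657*(-83/(-3*1/95 + 252) - 420) = 657*(-83/(-3/95 + 252) - 420) = 657*(-83/23937/95 - 420) = 657*(-83*95/23937 - 420) = 657*(-7885/23937 - 420) = 657*(-10061425/23937) = -2203452075/7979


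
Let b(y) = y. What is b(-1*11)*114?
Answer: -1254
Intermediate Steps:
b(-1*11)*114 = -1*11*114 = -11*114 = -1254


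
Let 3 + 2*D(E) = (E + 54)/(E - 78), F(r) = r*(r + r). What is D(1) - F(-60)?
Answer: -50413/7 ≈ -7201.9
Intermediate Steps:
F(r) = 2*r² (F(r) = r*(2*r) = 2*r²)
D(E) = -3/2 + (54 + E)/(2*(-78 + E)) (D(E) = -3/2 + ((E + 54)/(E - 78))/2 = -3/2 + ((54 + E)/(-78 + E))/2 = -3/2 + (54 + E)/(2*(-78 + E)))
D(1) - F(-60) = (144 - 1*1)/(-78 + 1) - 2*(-60)² = (144 - 1)/(-77) - 2*3600 = -1/77*143 - 1*7200 = -13/7 - 7200 = -50413/7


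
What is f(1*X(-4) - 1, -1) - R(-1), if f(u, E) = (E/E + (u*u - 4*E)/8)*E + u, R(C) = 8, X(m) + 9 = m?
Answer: -48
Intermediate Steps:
X(m) = -9 + m
f(u, E) = u + E*(1 - E/2 + u**2/8) (f(u, E) = (1 + (u**2 - 4*E)*(1/8))*E + u = (1 + (-E/2 + u**2/8))*E + u = (1 - E/2 + u**2/8)*E + u = E*(1 - E/2 + u**2/8) + u = u + E*(1 - E/2 + u**2/8))
f(1*X(-4) - 1, -1) - R(-1) = (-1 + (1*(-9 - 4) - 1) - 1/2*(-1)**2 + (1/8)*(-1)*(1*(-9 - 4) - 1)**2) - 1*8 = (-1 + (1*(-13) - 1) - 1/2*1 + (1/8)*(-1)*(1*(-13) - 1)**2) - 8 = (-1 + (-13 - 1) - 1/2 + (1/8)*(-1)*(-13 - 1)**2) - 8 = (-1 - 14 - 1/2 + (1/8)*(-1)*(-14)**2) - 8 = (-1 - 14 - 1/2 + (1/8)*(-1)*196) - 8 = (-1 - 14 - 1/2 - 49/2) - 8 = -40 - 8 = -48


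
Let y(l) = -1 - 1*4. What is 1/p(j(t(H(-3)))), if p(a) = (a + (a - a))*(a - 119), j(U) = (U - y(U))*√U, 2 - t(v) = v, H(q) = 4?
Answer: -1/14179 + 119*I*√2/85074 ≈ -7.0527e-5 + 0.0019782*I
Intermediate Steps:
y(l) = -5 (y(l) = -1 - 4 = -5)
t(v) = 2 - v
j(U) = √U*(5 + U) (j(U) = (U - 1*(-5))*√U = (U + 5)*√U = (5 + U)*√U = √U*(5 + U))
p(a) = a*(-119 + a) (p(a) = (a + 0)*(-119 + a) = a*(-119 + a))
1/p(j(t(H(-3)))) = 1/((√(2 - 1*4)*(5 + (2 - 1*4)))*(-119 + √(2 - 1*4)*(5 + (2 - 1*4)))) = 1/((√(2 - 4)*(5 + (2 - 4)))*(-119 + √(2 - 4)*(5 + (2 - 4)))) = 1/((√(-2)*(5 - 2))*(-119 + √(-2)*(5 - 2))) = 1/(((I*√2)*3)*(-119 + (I*√2)*3)) = 1/((3*I*√2)*(-119 + 3*I*√2)) = 1/(3*I*√2*(-119 + 3*I*√2)) = -I*√2/(6*(-119 + 3*I*√2))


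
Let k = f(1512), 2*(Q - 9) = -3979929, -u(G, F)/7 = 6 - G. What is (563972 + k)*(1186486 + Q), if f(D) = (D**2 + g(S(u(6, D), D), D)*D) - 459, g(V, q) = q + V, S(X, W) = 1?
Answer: -8255348614907/2 ≈ -4.1277e+12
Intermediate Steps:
u(G, F) = -42 + 7*G (u(G, F) = -7*(6 - G) = -42 + 7*G)
Q = -3979911/2 (Q = 9 + (1/2)*(-3979929) = 9 - 3979929/2 = -3979911/2 ≈ -1.9900e+6)
g(V, q) = V + q
f(D) = -459 + D**2 + D*(1 + D) (f(D) = (D**2 + (1 + D)*D) - 459 = (D**2 + D*(1 + D)) - 459 = -459 + D**2 + D*(1 + D))
k = 4573341 (k = -459 + 1512 + 2*1512**2 = -459 + 1512 + 2*2286144 = -459 + 1512 + 4572288 = 4573341)
(563972 + k)*(1186486 + Q) = (563972 + 4573341)*(1186486 - 3979911/2) = 5137313*(-1606939/2) = -8255348614907/2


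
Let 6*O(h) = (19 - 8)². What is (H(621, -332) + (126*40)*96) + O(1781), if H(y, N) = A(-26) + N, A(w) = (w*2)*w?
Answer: 2909281/6 ≈ 4.8488e+5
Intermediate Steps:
A(w) = 2*w² (A(w) = (2*w)*w = 2*w²)
O(h) = 121/6 (O(h) = (19 - 8)²/6 = (⅙)*11² = (⅙)*121 = 121/6)
H(y, N) = 1352 + N (H(y, N) = 2*(-26)² + N = 2*676 + N = 1352 + N)
(H(621, -332) + (126*40)*96) + O(1781) = ((1352 - 332) + (126*40)*96) + 121/6 = (1020 + 5040*96) + 121/6 = (1020 + 483840) + 121/6 = 484860 + 121/6 = 2909281/6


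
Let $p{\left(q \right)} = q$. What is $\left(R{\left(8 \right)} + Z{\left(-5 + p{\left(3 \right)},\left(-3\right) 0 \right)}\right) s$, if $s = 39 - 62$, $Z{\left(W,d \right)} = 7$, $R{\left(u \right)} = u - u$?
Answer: $-161$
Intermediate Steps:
$R{\left(u \right)} = 0$
$s = -23$ ($s = 39 - 62 = -23$)
$\left(R{\left(8 \right)} + Z{\left(-5 + p{\left(3 \right)},\left(-3\right) 0 \right)}\right) s = \left(0 + 7\right) \left(-23\right) = 7 \left(-23\right) = -161$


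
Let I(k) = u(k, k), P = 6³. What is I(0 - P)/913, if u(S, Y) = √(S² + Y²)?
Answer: 216*√2/913 ≈ 0.33458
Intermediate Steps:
P = 216
I(k) = √2*√(k²) (I(k) = √(k² + k²) = √(2*k²) = √2*√(k²))
I(0 - P)/913 = (√2*√((0 - 1*216)²))/913 = (√2*√((0 - 216)²))*(1/913) = (√2*√((-216)²))*(1/913) = (√2*√46656)*(1/913) = (√2*216)*(1/913) = (216*√2)*(1/913) = 216*√2/913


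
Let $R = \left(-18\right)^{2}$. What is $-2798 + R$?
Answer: $-2474$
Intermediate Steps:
$R = 324$
$-2798 + R = -2798 + 324 = -2474$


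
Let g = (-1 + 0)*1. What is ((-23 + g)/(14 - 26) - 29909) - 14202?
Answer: -44109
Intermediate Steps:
g = -1 (g = -1*1 = -1)
((-23 + g)/(14 - 26) - 29909) - 14202 = ((-23 - 1)/(14 - 26) - 29909) - 14202 = (-24/(-12) - 29909) - 14202 = (-1/12*(-24) - 29909) - 14202 = (2 - 29909) - 14202 = -29907 - 14202 = -44109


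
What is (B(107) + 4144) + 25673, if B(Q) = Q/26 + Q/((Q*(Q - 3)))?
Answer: 238569/8 ≈ 29821.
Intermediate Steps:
B(Q) = 1/(-3 + Q) + Q/26 (B(Q) = Q*(1/26) + Q/((Q*(-3 + Q))) = Q/26 + Q*(1/(Q*(-3 + Q))) = Q/26 + 1/(-3 + Q) = 1/(-3 + Q) + Q/26)
(B(107) + 4144) + 25673 = ((26 + 107**2 - 3*107)/(26*(-3 + 107)) + 4144) + 25673 = ((1/26)*(26 + 11449 - 321)/104 + 4144) + 25673 = ((1/26)*(1/104)*11154 + 4144) + 25673 = (33/8 + 4144) + 25673 = 33185/8 + 25673 = 238569/8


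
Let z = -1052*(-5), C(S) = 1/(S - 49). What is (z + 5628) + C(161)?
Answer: 1219457/112 ≈ 10888.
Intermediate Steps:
C(S) = 1/(-49 + S)
z = 5260
(z + 5628) + C(161) = (5260 + 5628) + 1/(-49 + 161) = 10888 + 1/112 = 1219457/112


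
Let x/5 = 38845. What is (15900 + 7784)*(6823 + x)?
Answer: 4761620832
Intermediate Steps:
x = 194225 (x = 5*38845 = 194225)
(15900 + 7784)*(6823 + x) = (15900 + 7784)*(6823 + 194225) = 23684*201048 = 4761620832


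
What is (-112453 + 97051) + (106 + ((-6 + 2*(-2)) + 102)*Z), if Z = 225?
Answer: 5404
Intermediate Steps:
(-112453 + 97051) + (106 + ((-6 + 2*(-2)) + 102)*Z) = (-112453 + 97051) + (106 + ((-6 + 2*(-2)) + 102)*225) = -15402 + (106 + ((-6 - 4) + 102)*225) = -15402 + (106 + (-10 + 102)*225) = -15402 + (106 + 92*225) = -15402 + (106 + 20700) = -15402 + 20806 = 5404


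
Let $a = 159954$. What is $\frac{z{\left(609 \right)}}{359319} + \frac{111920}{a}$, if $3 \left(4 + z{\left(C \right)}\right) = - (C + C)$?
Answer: $\frac{6691566890}{9579085221} \approx 0.69856$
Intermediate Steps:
$z{\left(C \right)} = -4 - \frac{2 C}{3}$ ($z{\left(C \right)} = -4 + \frac{\left(-1\right) \left(C + C\right)}{3} = -4 + \frac{\left(-1\right) 2 C}{3} = -4 + \frac{\left(-2\right) C}{3} = -4 - \frac{2 C}{3}$)
$\frac{z{\left(609 \right)}}{359319} + \frac{111920}{a} = \frac{-4 - 406}{359319} + \frac{111920}{159954} = \left(-4 - 406\right) \frac{1}{359319} + 111920 \cdot \frac{1}{159954} = \left(-410\right) \frac{1}{359319} + \frac{55960}{79977} = - \frac{410}{359319} + \frac{55960}{79977} = \frac{6691566890}{9579085221}$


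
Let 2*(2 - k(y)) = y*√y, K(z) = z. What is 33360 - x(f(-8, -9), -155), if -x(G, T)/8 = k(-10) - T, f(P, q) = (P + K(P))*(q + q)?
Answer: 34616 + 40*I*√10 ≈ 34616.0 + 126.49*I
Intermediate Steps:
k(y) = 2 - y^(3/2)/2 (k(y) = 2 - y*√y/2 = 2 - y^(3/2)/2)
f(P, q) = 4*P*q (f(P, q) = (P + P)*(q + q) = (2*P)*(2*q) = 4*P*q)
x(G, T) = -16 + 8*T - 40*I*√10 (x(G, T) = -8*((2 - (-5)*I*√10) - T) = -8*((2 + 5*I*√10) - T) = -8*(2 - T + 5*I*√10) = -16 + 8*T - 40*I*√10)
33360 - x(f(-8, -9), -155) = 33360 - (-16 + 8*(-155) - 40*I*√10) = 33360 - (-16 - 1240 - 40*I*√10) = 33360 - (-1256 - 40*I*√10) = 33360 + (1256 + 40*I*√10) = 34616 + 40*I*√10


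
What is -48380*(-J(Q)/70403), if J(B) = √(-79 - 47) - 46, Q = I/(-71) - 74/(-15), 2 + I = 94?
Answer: -96760/3061 + 145140*I*√14/70403 ≈ -31.611 + 7.7137*I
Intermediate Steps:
I = 92 (I = -2 + 94 = 92)
Q = 3874/1065 (Q = 92/(-71) - 74/(-15) = 92*(-1/71) - 74*(-1/15) = -92/71 + 74/15 = 3874/1065 ≈ 3.6376)
J(B) = -46 + 3*I*√14 (J(B) = √(-126) - 46 = 3*I*√14 - 46 = -46 + 3*I*√14)
-48380*(-J(Q)/70403) = -(96760/3061 - 145140*I*√14/70403) = -48380*(2/3061 - 3*I*√14/70403) = -96760/3061 + 145140*I*√14/70403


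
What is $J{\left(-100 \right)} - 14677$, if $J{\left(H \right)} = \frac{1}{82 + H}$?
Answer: $- \frac{264187}{18} \approx -14677.0$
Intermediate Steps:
$J{\left(-100 \right)} - 14677 = \frac{1}{82 - 100} - 14677 = \frac{1}{-18} - 14677 = - \frac{1}{18} - 14677 = - \frac{264187}{18}$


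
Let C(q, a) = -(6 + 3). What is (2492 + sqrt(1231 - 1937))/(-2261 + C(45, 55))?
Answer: -1246/1135 - I*sqrt(706)/2270 ≈ -1.0978 - 0.011705*I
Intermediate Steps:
C(q, a) = -9 (C(q, a) = -1*9 = -9)
(2492 + sqrt(1231 - 1937))/(-2261 + C(45, 55)) = (2492 + sqrt(1231 - 1937))/(-2261 - 9) = (2492 + sqrt(-706))/(-2270) = (2492 + I*sqrt(706))*(-1/2270) = -1246/1135 - I*sqrt(706)/2270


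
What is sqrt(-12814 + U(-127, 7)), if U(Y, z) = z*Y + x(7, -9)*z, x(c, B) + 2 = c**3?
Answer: 2*I*sqrt(2829) ≈ 106.38*I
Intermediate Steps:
x(c, B) = -2 + c**3
U(Y, z) = 341*z + Y*z (U(Y, z) = z*Y + (-2 + 7**3)*z = Y*z + (-2 + 343)*z = Y*z + 341*z = 341*z + Y*z)
sqrt(-12814 + U(-127, 7)) = sqrt(-12814 + 7*(341 - 127)) = sqrt(-12814 + 7*214) = sqrt(-12814 + 1498) = sqrt(-11316) = 2*I*sqrt(2829)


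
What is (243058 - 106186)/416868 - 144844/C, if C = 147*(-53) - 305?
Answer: 1281019673/70311736 ≈ 18.219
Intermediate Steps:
C = -8096 (C = -7791 - 305 = -8096)
(243058 - 106186)/416868 - 144844/C = (243058 - 106186)/416868 - 144844/(-8096) = 136872*(1/416868) - 144844*(-1/8096) = 11406/34739 + 36211/2024 = 1281019673/70311736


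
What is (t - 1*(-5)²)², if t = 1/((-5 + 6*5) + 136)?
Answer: 16192576/25921 ≈ 624.69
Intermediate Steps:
t = 1/161 (t = 1/((-5 + 30) + 136) = 1/(25 + 136) = 1/161 ≈ 0.0062112)
(t - 1*(-5)²)² = (1/161 - 1*(-5)²)² = (1/161 - 1*25)² = (1/161 - 25)² = (-4024/161)² = 16192576/25921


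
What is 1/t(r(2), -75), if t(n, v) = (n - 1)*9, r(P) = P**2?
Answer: 1/27 ≈ 0.037037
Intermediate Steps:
t(n, v) = -9 + 9*n (t(n, v) = (-1 + n)*9 = -9 + 9*n)
1/t(r(2), -75) = 1/(-9 + 9*2**2) = 1/(-9 + 9*4) = 1/(-9 + 36) = 1/27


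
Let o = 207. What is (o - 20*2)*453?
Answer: 75651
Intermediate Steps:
(o - 20*2)*453 = (207 - 20*2)*453 = (207 - 40)*453 = 167*453 = 75651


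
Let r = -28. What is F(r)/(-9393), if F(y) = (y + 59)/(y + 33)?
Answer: -1/1515 ≈ -0.00066007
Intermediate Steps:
F(y) = (59 + y)/(33 + y)
F(r)/(-9393) = ((59 - 28)/(33 - 28))/(-9393) = (31/5)*(-1/9393) = -1/1515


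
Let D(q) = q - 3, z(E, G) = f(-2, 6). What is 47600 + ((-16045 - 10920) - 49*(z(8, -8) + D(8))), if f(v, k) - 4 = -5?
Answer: 20439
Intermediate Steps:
f(v, k) = -1 (f(v, k) = 4 - 5 = -1)
z(E, G) = -1
D(q) = -3 + q
47600 + ((-16045 - 10920) - 49*(z(8, -8) + D(8))) = 47600 + ((-16045 - 10920) - 49*(-1 + (-3 + 8))) = 47600 + (-26965 - 49*(-1 + 5)) = 47600 + (-26965 - 49*4) = 47600 + (-26965 - 196) = 47600 - 27161 = 20439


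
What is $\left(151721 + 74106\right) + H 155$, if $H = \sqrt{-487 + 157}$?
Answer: $225827 + 155 i \sqrt{330} \approx 2.2583 \cdot 10^{5} + 2815.7 i$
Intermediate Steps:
$H = i \sqrt{330}$ ($H = \sqrt{-330} = i \sqrt{330} \approx 18.166 i$)
$\left(151721 + 74106\right) + H 155 = \left(151721 + 74106\right) + i \sqrt{330} \cdot 155 = 225827 + 155 i \sqrt{330}$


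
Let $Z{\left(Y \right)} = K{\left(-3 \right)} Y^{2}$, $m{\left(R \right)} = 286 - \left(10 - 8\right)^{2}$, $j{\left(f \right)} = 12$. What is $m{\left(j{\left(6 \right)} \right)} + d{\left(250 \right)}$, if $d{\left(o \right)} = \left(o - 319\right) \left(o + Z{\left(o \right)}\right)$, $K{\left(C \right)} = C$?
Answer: $12920532$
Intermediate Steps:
$m{\left(R \right)} = 282$ ($m{\left(R \right)} = 286 - 2^{2} = 286 - 4 = 282$)
$Z{\left(Y \right)} = - 3 Y^{2}$
$d{\left(o \right)} = \left(-319 + o\right) \left(o - 3 o^{2}\right)$ ($d{\left(o \right)} = \left(o - 319\right) \left(o - 3 o^{2}\right) = \left(-319 + o\right) \left(o - 3 o^{2}\right)$)
$m{\left(j{\left(6 \right)} \right)} + d{\left(250 \right)} = 282 + 250 \left(-319 - 3 \cdot 250^{2} + 958 \cdot 250\right) = 282 + 250 \left(-319 - 187500 + 239500\right) = 282 + 250 \cdot 51681 = 282 + 12920250 = 12920532$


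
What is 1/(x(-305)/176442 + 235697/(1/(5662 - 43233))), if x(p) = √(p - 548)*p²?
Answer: -275683486885430276268/2441279827043721154286882087641 - 16413517050*I*√853/2441279827043721154286882087641 ≈ -1.1293e-10 - 1.9636e-19*I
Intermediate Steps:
x(p) = p²*√(-548 + p) (x(p) = √(-548 + p)*p² = p²*√(-548 + p))
1/(x(-305)/176442 + 235697/(1/(5662 - 43233))) = 1/(((-305)²*√(-548 - 305))/176442 + 235697/(1/(5662 - 43233))) = 1/((93025*√(-853))*(1/176442) + 235697/(1/(-37571))) = 1/((93025*(I*√853))*(1/176442) + 235697/(-1/37571)) = 1/((93025*I*√853)*(1/176442) + 235697*(-37571)) = 1/(93025*I*√853/176442 - 8855371987) = 1/(-8855371987 + 93025*I*√853/176442)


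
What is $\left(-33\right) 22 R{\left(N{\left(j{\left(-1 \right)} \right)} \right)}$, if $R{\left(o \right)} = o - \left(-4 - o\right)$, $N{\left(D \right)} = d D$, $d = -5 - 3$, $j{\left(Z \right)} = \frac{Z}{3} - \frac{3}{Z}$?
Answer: $28072$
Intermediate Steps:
$j{\left(Z \right)} = - \frac{3}{Z} + \frac{Z}{3}$ ($j{\left(Z \right)} = Z \frac{1}{3} - \frac{3}{Z} = \frac{Z}{3} - \frac{3}{Z} = - \frac{3}{Z} + \frac{Z}{3}$)
$d = -8$
$N{\left(D \right)} = - 8 D$
$R{\left(o \right)} = 4 + 2 o$ ($R{\left(o \right)} = o + \left(4 + o\right) = 4 + 2 o$)
$\left(-33\right) 22 R{\left(N{\left(j{\left(-1 \right)} \right)} \right)} = \left(-33\right) 22 \left(4 + 2 \left(- 8 \left(- \frac{3}{-1} + \frac{1}{3} \left(-1\right)\right)\right)\right) = - 726 \left(4 + 2 \left(- 8 \left(\left(-3\right) \left(-1\right) - \frac{1}{3}\right)\right)\right) = - 726 \left(4 + 2 \left(- 8 \left(3 - \frac{1}{3}\right)\right)\right) = - 726 \left(4 + 2 \left(\left(-8\right) \frac{8}{3}\right)\right) = - 726 \left(4 + 2 \left(- \frac{64}{3}\right)\right) = - 726 \left(4 - \frac{128}{3}\right) = \left(-726\right) \left(- \frac{116}{3}\right) = 28072$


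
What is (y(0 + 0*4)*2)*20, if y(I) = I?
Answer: 0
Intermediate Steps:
(y(0 + 0*4)*2)*20 = ((0 + 0*4)*2)*20 = ((0 + 0)*2)*20 = (0*2)*20 = 0*20 = 0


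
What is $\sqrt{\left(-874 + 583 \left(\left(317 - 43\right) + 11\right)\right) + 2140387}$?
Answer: $2 \sqrt{576417} \approx 1518.4$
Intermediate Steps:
$\sqrt{\left(-874 + 583 \left(\left(317 - 43\right) + 11\right)\right) + 2140387} = \sqrt{\left(-874 + 583 \left(274 + 11\right)\right) + 2140387} = \sqrt{\left(-874 + 583 \cdot 285\right) + 2140387} = \sqrt{\left(-874 + 166155\right) + 2140387} = \sqrt{165281 + 2140387} = \sqrt{2305668} = 2 \sqrt{576417}$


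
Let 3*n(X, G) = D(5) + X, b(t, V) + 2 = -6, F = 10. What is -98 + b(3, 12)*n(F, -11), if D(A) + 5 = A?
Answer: -374/3 ≈ -124.67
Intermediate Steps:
D(A) = -5 + A
b(t, V) = -8 (b(t, V) = -2 - 6 = -8)
n(X, G) = X/3 (n(X, G) = ((-5 + 5) + X)/3 = (0 + X)/3 = X/3)
-98 + b(3, 12)*n(F, -11) = -98 - 8*10/3 = -98 - 80/3 = -374/3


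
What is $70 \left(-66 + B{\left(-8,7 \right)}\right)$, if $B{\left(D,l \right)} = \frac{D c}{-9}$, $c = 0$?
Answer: $-4620$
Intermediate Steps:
$B{\left(D,l \right)} = 0$ ($B{\left(D,l \right)} = \frac{D 0}{-9} = 0 \left(- \frac{1}{9}\right) = 0$)
$70 \left(-66 + B{\left(-8,7 \right)}\right) = 70 \left(-66 + 0\right) = 70 \left(-66\right) = -4620$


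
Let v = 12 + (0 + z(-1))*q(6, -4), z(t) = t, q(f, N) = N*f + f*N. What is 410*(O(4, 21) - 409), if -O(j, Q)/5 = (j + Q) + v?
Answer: -341940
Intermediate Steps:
q(f, N) = 2*N*f (q(f, N) = N*f + N*f = 2*N*f)
v = 60 (v = 12 + (0 - 1)*(2*(-4)*6) = 12 - 1*(-48) = 12 + 48 = 60)
O(j, Q) = -300 - 5*Q - 5*j (O(j, Q) = -5*((j + Q) + 60) = -5*((Q + j) + 60) = -5*(60 + Q + j) = -300 - 5*Q - 5*j)
410*(O(4, 21) - 409) = 410*((-300 - 5*21 - 5*4) - 409) = 410*((-300 - 105 - 20) - 409) = 410*(-425 - 409) = 410*(-834) = -341940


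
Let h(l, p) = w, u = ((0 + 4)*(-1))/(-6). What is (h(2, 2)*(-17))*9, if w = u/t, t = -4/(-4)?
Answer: -102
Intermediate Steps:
t = 1 (t = -4*(-¼) = 1)
u = ⅔ (u = (4*(-1))*(-⅙) = -4*(-⅙) = ⅔ ≈ 0.66667)
w = ⅔ (w = (⅔)/1 = (⅔)*1 = ⅔ ≈ 0.66667)
h(l, p) = ⅔
(h(2, 2)*(-17))*9 = ((⅔)*(-17))*9 = -34/3*9 = -102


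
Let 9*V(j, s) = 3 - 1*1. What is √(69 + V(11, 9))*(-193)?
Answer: -193*√623/3 ≈ -1605.8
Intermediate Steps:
V(j, s) = 2/9 (V(j, s) = (3 - 1*1)/9 = (3 - 1)/9 = (⅑)*2 = 2/9)
√(69 + V(11, 9))*(-193) = √(69 + 2/9)*(-193) = √(623/9)*(-193) = (√623/3)*(-193) = -193*√623/3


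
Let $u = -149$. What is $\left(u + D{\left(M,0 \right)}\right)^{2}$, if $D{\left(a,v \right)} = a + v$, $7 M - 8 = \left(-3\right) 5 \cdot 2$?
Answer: $\frac{1134225}{49} \approx 23147.0$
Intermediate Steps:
$M = - \frac{22}{7}$ ($M = \frac{8}{7} + \frac{\left(-3\right) 5 \cdot 2}{7} = \frac{8}{7} + \frac{\left(-15\right) 2}{7} = \frac{8}{7} + \frac{1}{7} \left(-30\right) = \frac{8}{7} - \frac{30}{7} = - \frac{22}{7} \approx -3.1429$)
$\left(u + D{\left(M,0 \right)}\right)^{2} = \left(-149 + \left(- \frac{22}{7} + 0\right)\right)^{2} = \left(-149 - \frac{22}{7}\right)^{2} = \left(- \frac{1065}{7}\right)^{2} = \frac{1134225}{49}$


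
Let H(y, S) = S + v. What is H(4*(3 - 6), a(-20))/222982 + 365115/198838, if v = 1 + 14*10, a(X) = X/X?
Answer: 40721153963/22168647458 ≈ 1.8369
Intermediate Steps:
a(X) = 1
v = 141 (v = 1 + 140 = 141)
H(y, S) = 141 + S (H(y, S) = S + 141 = 141 + S)
H(4*(3 - 6), a(-20))/222982 + 365115/198838 = (141 + 1)/222982 + 365115/198838 = 142*(1/222982) + 365115*(1/198838) = 71/111491 + 365115/198838 = 40721153963/22168647458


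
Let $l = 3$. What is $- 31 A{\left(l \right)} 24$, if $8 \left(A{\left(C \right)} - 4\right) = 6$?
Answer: $-3534$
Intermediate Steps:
$A{\left(C \right)} = \frac{19}{4}$ ($A{\left(C \right)} = 4 + \frac{1}{8} \cdot 6 = 4 + \frac{3}{4} = \frac{19}{4}$)
$- 31 A{\left(l \right)} 24 = \left(-31\right) \frac{19}{4} \cdot 24 = \left(- \frac{589}{4}\right) 24 = -3534$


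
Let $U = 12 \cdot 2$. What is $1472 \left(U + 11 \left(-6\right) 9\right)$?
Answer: $-839040$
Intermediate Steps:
$U = 24$
$1472 \left(U + 11 \left(-6\right) 9\right) = 1472 \left(24 + 11 \left(-6\right) 9\right) = 1472 \left(24 - 594\right) = 1472 \left(-570\right) = -839040$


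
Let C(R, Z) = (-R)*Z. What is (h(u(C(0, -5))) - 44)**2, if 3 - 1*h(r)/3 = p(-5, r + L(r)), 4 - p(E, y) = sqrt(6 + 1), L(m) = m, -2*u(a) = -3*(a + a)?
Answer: 2272 - 282*sqrt(7) ≈ 1525.9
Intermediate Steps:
C(R, Z) = -R*Z
u(a) = 3*a (u(a) = -(-3)*(a + a)/2 = -(-3)*2*a/2 = -(-3)*a = 3*a)
p(E, y) = 4 - sqrt(7) (p(E, y) = 4 - sqrt(6 + 1) = 4 - sqrt(7))
h(r) = -3 + 3*sqrt(7) (h(r) = 9 - 3*(4 - sqrt(7)) = 9 + (-12 + 3*sqrt(7)) = -3 + 3*sqrt(7))
(h(u(C(0, -5))) - 44)**2 = ((-3 + 3*sqrt(7)) - 44)**2 = (-47 + 3*sqrt(7))**2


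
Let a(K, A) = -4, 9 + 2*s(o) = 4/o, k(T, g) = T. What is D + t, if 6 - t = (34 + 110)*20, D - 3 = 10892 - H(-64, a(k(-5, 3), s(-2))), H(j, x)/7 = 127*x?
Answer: 11577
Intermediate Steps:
s(o) = -9/2 + 2/o (s(o) = -9/2 + (4/o)/2 = -9/2 + 2/o)
H(j, x) = 889*x (H(j, x) = 7*(127*x) = 889*x)
D = 14451 (D = 3 + (10892 - 889*(-4)) = 3 + (10892 - 1*(-3556)) = 3 + (10892 + 3556) = 3 + 14448 = 14451)
t = -2874 (t = 6 - (34 + 110)*20 = 6 - 144*20 = 6 - 1*2880 = 6 - 2880 = -2874)
D + t = 14451 - 2874 = 11577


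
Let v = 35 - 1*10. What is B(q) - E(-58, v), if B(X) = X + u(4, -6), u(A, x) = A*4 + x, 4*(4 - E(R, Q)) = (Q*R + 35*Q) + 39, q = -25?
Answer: -153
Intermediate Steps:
v = 25 (v = 35 - 10 = 25)
E(R, Q) = -23/4 - 35*Q/4 - Q*R/4 (E(R, Q) = 4 - ((Q*R + 35*Q) + 39)/4 = 4 - ((35*Q + Q*R) + 39)/4 = 4 - (39 + 35*Q + Q*R)/4 = 4 + (-39/4 - 35*Q/4 - Q*R/4) = -23/4 - 35*Q/4 - Q*R/4)
u(A, x) = x + 4*A (u(A, x) = 4*A + x = x + 4*A)
B(X) = 10 + X (B(X) = X + (-6 + 4*4) = X + (-6 + 16) = X + 10 = 10 + X)
B(q) - E(-58, v) = (10 - 25) - (-23/4 - 35/4*25 - ¼*25*(-58)) = -15 - (-23/4 - 875/4 + 725/2) = -15 - 1*138 = -15 - 138 = -153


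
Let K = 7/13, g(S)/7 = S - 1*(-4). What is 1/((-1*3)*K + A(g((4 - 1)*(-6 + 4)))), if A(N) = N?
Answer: -13/203 ≈ -0.064039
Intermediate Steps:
g(S) = 28 + 7*S (g(S) = 7*(S - 1*(-4)) = 7*(S + 4) = 7*(4 + S) = 28 + 7*S)
K = 7/13 (K = 7*(1/13) = 7/13 ≈ 0.53846)
1/((-1*3)*K + A(g((4 - 1)*(-6 + 4)))) = 1/(-1*3*(7/13) + (28 + 7*((4 - 1)*(-6 + 4)))) = 1/(-3*7/13 + (28 + 7*(3*(-2)))) = 1/(-21/13 + (28 + 7*(-6))) = 1/(-21/13 + (28 - 42)) = 1/(-21/13 - 14) = 1/(-203/13) = -13/203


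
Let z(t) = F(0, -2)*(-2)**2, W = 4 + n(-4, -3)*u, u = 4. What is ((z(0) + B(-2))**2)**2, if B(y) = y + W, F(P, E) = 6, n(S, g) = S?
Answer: 10000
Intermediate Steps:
W = -12 (W = 4 - 4*4 = 4 - 16 = -12)
z(t) = 24 (z(t) = 6*(-2)**2 = 6*4 = 24)
B(y) = -12 + y (B(y) = y - 12 = -12 + y)
((z(0) + B(-2))**2)**2 = ((24 + (-12 - 2))**2)**2 = ((24 - 14)**2)**2 = (10**2)**2 = 100**2 = 10000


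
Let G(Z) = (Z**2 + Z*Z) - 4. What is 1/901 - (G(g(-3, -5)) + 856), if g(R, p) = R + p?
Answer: -882979/901 ≈ -980.00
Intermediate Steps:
G(Z) = -4 + 2*Z**2 (G(Z) = (Z**2 + Z**2) - 4 = 2*Z**2 - 4 = -4 + 2*Z**2)
1/901 - (G(g(-3, -5)) + 856) = 1/901 - ((-4 + 2*(-3 - 5)**2) + 856) = 1/901 - ((-4 + 2*(-8)**2) + 856) = 1/901 - ((-4 + 2*64) + 856) = 1/901 - ((-4 + 128) + 856) = 1/901 - (124 + 856) = 1/901 - 1*980 = 1/901 - 980 = -882979/901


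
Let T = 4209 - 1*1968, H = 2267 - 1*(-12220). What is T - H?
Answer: -12246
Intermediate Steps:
H = 14487 (H = 2267 + 12220 = 14487)
T = 2241 (T = 4209 - 1968 = 2241)
T - H = 2241 - 1*14487 = 2241 - 14487 = -12246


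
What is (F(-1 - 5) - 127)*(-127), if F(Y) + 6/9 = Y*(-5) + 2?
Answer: 36449/3 ≈ 12150.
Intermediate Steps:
F(Y) = 4/3 - 5*Y (F(Y) = -2/3 + (Y*(-5) + 2) = -2/3 + (-5*Y + 2) = -2/3 + (2 - 5*Y) = 4/3 - 5*Y)
(F(-1 - 5) - 127)*(-127) = ((4/3 - 5*(-1 - 5)) - 127)*(-127) = ((4/3 - 5*(-6)) - 127)*(-127) = ((4/3 + 30) - 127)*(-127) = (94/3 - 127)*(-127) = -287/3*(-127) = 36449/3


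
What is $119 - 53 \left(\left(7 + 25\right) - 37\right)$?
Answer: $384$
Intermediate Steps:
$119 - 53 \left(\left(7 + 25\right) - 37\right) = 119 - 53 \left(32 - 37\right) = 119 - -265 = 119 + 265 = 384$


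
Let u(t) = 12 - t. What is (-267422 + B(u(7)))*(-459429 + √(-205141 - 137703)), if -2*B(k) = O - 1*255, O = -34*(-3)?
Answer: 245652551439/2 - 534691*I*√85711 ≈ 1.2283e+11 - 1.5654e+8*I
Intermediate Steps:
O = 102
B(k) = 153/2 (B(k) = -(102 - 1*255)/2 = -(102 - 255)/2 = -½*(-153) = 153/2)
(-267422 + B(u(7)))*(-459429 + √(-205141 - 137703)) = (-267422 + 153/2)*(-459429 + √(-205141 - 137703)) = -534691*(-459429 + √(-342844))/2 = -534691*(-459429 + 2*I*√85711)/2 = 245652551439/2 - 534691*I*√85711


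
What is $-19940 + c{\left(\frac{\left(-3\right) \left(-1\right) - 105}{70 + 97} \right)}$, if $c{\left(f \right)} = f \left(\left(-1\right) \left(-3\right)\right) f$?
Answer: $- \frac{556075448}{27889} \approx -19939.0$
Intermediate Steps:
$c{\left(f \right)} = 3 f^{2}$ ($c{\left(f \right)} = f 3 f = 3 f f = 3 f^{2}$)
$-19940 + c{\left(\frac{\left(-3\right) \left(-1\right) - 105}{70 + 97} \right)} = -19940 + 3 \left(\frac{\left(-3\right) \left(-1\right) - 105}{70 + 97}\right)^{2} = -19940 + 3 \left(\frac{3 - 105}{167}\right)^{2} = -19940 + 3 \left(\left(-102\right) \frac{1}{167}\right)^{2} = -19940 + 3 \left(- \frac{102}{167}\right)^{2} = -19940 + 3 \cdot \frac{10404}{27889} = -19940 + \frac{31212}{27889} = - \frac{556075448}{27889}$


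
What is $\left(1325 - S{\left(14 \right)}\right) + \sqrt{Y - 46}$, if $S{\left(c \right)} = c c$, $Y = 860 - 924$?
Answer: $1129 + i \sqrt{110} \approx 1129.0 + 10.488 i$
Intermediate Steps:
$Y = -64$
$S{\left(c \right)} = c^{2}$
$\left(1325 - S{\left(14 \right)}\right) + \sqrt{Y - 46} = \left(1325 - 14^{2}\right) + \sqrt{-64 - 46} = \left(1325 - 196\right) + \sqrt{-110} = \left(1325 - 196\right) + i \sqrt{110} = 1129 + i \sqrt{110}$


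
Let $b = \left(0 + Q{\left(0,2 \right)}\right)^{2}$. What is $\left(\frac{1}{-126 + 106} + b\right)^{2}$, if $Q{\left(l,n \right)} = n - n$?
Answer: $\frac{1}{400} \approx 0.0025$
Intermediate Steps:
$Q{\left(l,n \right)} = 0$
$b = 0$ ($b = \left(0 + 0\right)^{2} = 0^{2} = 0$)
$\left(\frac{1}{-126 + 106} + b\right)^{2} = \left(\frac{1}{-126 + 106} + 0\right)^{2} = \left(\frac{1}{-20} + 0\right)^{2} = \left(- \frac{1}{20} + 0\right)^{2} = \left(- \frac{1}{20}\right)^{2} = \frac{1}{400}$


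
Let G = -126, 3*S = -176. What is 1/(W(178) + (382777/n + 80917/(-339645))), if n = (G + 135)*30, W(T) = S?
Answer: 1222722/1661419597 ≈ 0.00073595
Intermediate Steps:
S = -176/3 (S = (⅓)*(-176) = -176/3 ≈ -58.667)
W(T) = -176/3
n = 270 (n = (-126 + 135)*30 = 9*30 = 270)
1/(W(178) + (382777/n + 80917/(-339645))) = 1/(-176/3 + (382777/270 + 80917/(-339645))) = 1/(-176/3 + (382777*(1/270) + 80917*(-1/339645))) = 1/(-176/3 + (382777/270 - 80917/339645)) = 1/(-176/3 + 1733152621/1222722) = 1/(1661419597/1222722) = 1222722/1661419597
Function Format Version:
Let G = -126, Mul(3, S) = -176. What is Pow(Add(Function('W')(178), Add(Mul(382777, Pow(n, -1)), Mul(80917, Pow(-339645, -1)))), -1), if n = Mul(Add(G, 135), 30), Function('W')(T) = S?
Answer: Rational(1222722, 1661419597) ≈ 0.00073595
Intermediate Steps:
S = Rational(-176, 3) (S = Mul(Rational(1, 3), -176) = Rational(-176, 3) ≈ -58.667)
Function('W')(T) = Rational(-176, 3)
n = 270 (n = Mul(Add(-126, 135), 30) = Mul(9, 30) = 270)
Pow(Add(Function('W')(178), Add(Mul(382777, Pow(n, -1)), Mul(80917, Pow(-339645, -1)))), -1) = Pow(Add(Rational(-176, 3), Add(Mul(382777, Pow(270, -1)), Mul(80917, Pow(-339645, -1)))), -1) = Pow(Add(Rational(-176, 3), Add(Mul(382777, Rational(1, 270)), Mul(80917, Rational(-1, 339645)))), -1) = Pow(Add(Rational(-176, 3), Add(Rational(382777, 270), Rational(-80917, 339645))), -1) = Pow(Add(Rational(-176, 3), Rational(1733152621, 1222722)), -1) = Pow(Rational(1661419597, 1222722), -1) = Rational(1222722, 1661419597)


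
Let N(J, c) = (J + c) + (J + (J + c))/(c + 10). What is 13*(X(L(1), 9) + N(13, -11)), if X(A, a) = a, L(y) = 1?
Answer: -52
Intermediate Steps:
N(J, c) = J + c + (c + 2*J)/(10 + c) (N(J, c) = (J + c) + (c + 2*J)/(10 + c) = J + c + (c + 2*J)/(10 + c))
13*(X(L(1), 9) + N(13, -11)) = 13*(9 + ((-11)² + 11*(-11) + 12*13 + 13*(-11))/(10 - 11)) = 13*(9 + (121 - 121 + 156 - 143)/(-1)) = 13*(9 - 1*13) = 13*(9 - 13) = 13*(-4) = -52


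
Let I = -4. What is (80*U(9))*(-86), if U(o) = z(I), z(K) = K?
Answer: 27520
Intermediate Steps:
U(o) = -4
(80*U(9))*(-86) = (80*(-4))*(-86) = -320*(-86) = 27520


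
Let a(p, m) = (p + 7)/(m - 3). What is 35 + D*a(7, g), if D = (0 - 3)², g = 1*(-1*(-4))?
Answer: 161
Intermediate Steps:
g = 4 (g = 1*4 = 4)
a(p, m) = (7 + p)/(-3 + m)
D = 9 (D = (-3)² = 9)
35 + D*a(7, g) = 35 + 9*((7 + 7)/(-3 + 4)) = 35 + 9*(14/1) = 35 + 9*(1*14) = 35 + 9*14 = 35 + 126 = 161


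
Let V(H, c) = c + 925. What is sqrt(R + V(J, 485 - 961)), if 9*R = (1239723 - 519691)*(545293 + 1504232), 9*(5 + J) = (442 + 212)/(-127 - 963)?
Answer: sqrt(163969287649) ≈ 4.0493e+5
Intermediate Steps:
J = -76/15 (J = -5 + ((442 + 212)/(-127 - 963))/9 = -5 + (654/(-1090))/9 = -5 + (654*(-1/1090))/9 = -5 + (1/9)*(-3/5) = -5 - 1/15 = -76/15 ≈ -5.0667)
V(H, c) = 925 + c
R = 163969287200 (R = ((1239723 - 519691)*(545293 + 1504232))/9 = (720032*2049525)/9 = (1/9)*1475723584800 = 163969287200)
sqrt(R + V(J, 485 - 961)) = sqrt(163969287200 + (925 + (485 - 961))) = sqrt(163969287200 + (925 - 476)) = sqrt(163969287200 + 449) = sqrt(163969287649)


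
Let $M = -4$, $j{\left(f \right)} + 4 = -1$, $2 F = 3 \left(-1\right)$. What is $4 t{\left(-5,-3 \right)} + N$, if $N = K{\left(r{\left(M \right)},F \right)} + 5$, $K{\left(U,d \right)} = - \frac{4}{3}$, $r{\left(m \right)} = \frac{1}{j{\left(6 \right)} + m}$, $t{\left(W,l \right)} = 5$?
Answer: $\frac{71}{3} \approx 23.667$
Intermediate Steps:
$F = - \frac{3}{2}$ ($F = \frac{3 \left(-1\right)}{2} = \frac{1}{2} \left(-3\right) = - \frac{3}{2} \approx -1.5$)
$j{\left(f \right)} = -5$ ($j{\left(f \right)} = -4 - 1 = -5$)
$r{\left(m \right)} = \frac{1}{-5 + m}$
$K{\left(U,d \right)} = - \frac{4}{3}$ ($K{\left(U,d \right)} = \left(-4\right) \frac{1}{3} = - \frac{4}{3}$)
$N = \frac{11}{3}$ ($N = - \frac{4}{3} + 5 = \frac{11}{3} \approx 3.6667$)
$4 t{\left(-5,-3 \right)} + N = 4 \cdot 5 + \frac{11}{3} = 20 + \frac{11}{3} = \frac{71}{3}$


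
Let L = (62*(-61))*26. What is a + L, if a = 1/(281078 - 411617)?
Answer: -12836160949/130539 ≈ -98332.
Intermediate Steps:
L = -98332 (L = -3782*26 = -98332)
a = -1/130539 (a = 1/(-130539) = -1/130539 ≈ -7.6606e-6)
a + L = -1/130539 - 98332 = -12836160949/130539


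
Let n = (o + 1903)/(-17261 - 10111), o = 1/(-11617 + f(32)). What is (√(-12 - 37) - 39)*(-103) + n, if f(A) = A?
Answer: 636893606143/158552310 - 721*I ≈ 4016.9 - 721.0*I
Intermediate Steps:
o = -1/11585 (o = 1/(-11617 + 32) = 1/(-11585) = -1/11585 ≈ -8.6318e-5)
n = -11023127/158552310 (n = (-1/11585 + 1903)/(-17261 - 10111) = (22046254/11585)/(-27372) = (22046254/11585)*(-1/27372) = -11023127/158552310 ≈ -0.069524)
(√(-12 - 37) - 39)*(-103) + n = (√(-12 - 37) - 39)*(-103) - 11023127/158552310 = (√(-49) - 39)*(-103) - 11023127/158552310 = (7*I - 39)*(-103) - 11023127/158552310 = (-39 + 7*I)*(-103) - 11023127/158552310 = (4017 - 721*I) - 11023127/158552310 = 636893606143/158552310 - 721*I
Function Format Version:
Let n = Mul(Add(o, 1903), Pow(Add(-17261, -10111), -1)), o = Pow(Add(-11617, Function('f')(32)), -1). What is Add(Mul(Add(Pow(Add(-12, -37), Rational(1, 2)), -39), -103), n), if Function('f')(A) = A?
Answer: Add(Rational(636893606143, 158552310), Mul(-721, I)) ≈ Add(4016.9, Mul(-721.00, I))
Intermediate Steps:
o = Rational(-1, 11585) (o = Pow(Add(-11617, 32), -1) = Pow(-11585, -1) = Rational(-1, 11585) ≈ -8.6318e-5)
n = Rational(-11023127, 158552310) (n = Mul(Add(Rational(-1, 11585), 1903), Pow(Add(-17261, -10111), -1)) = Mul(Rational(22046254, 11585), Pow(-27372, -1)) = Mul(Rational(22046254, 11585), Rational(-1, 27372)) = Rational(-11023127, 158552310) ≈ -0.069524)
Add(Mul(Add(Pow(Add(-12, -37), Rational(1, 2)), -39), -103), n) = Add(Mul(Add(Pow(Add(-12, -37), Rational(1, 2)), -39), -103), Rational(-11023127, 158552310)) = Add(Mul(Add(Pow(-49, Rational(1, 2)), -39), -103), Rational(-11023127, 158552310)) = Add(Mul(Add(Mul(7, I), -39), -103), Rational(-11023127, 158552310)) = Add(Mul(Add(-39, Mul(7, I)), -103), Rational(-11023127, 158552310)) = Add(Add(4017, Mul(-721, I)), Rational(-11023127, 158552310)) = Add(Rational(636893606143, 158552310), Mul(-721, I))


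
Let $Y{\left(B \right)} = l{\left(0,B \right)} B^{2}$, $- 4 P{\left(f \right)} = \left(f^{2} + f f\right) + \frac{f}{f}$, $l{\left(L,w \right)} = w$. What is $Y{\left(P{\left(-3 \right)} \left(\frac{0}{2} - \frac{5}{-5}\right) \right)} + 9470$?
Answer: $\frac{599221}{64} \approx 9362.8$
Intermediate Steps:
$P{\left(f \right)} = - \frac{1}{4} - \frac{f^{2}}{2}$ ($P{\left(f \right)} = - \frac{\left(f^{2} + f f\right) + \frac{f}{f}}{4} = - \frac{\left(f^{2} + f^{2}\right) + 1}{4} = - \frac{2 f^{2} + 1}{4} = - \frac{1 + 2 f^{2}}{4} = - \frac{1}{4} - \frac{f^{2}}{2}$)
$Y{\left(B \right)} = B^{3}$ ($Y{\left(B \right)} = B B^{2} = B^{3}$)
$Y{\left(P{\left(-3 \right)} \left(\frac{0}{2} - \frac{5}{-5}\right) \right)} + 9470 = \left(\left(- \frac{1}{4} - \frac{\left(-3\right)^{2}}{2}\right) \left(\frac{0}{2} - \frac{5}{-5}\right)\right)^{3} + 9470 = \left(\left(- \frac{1}{4} - \frac{9}{2}\right) \left(0 \cdot \frac{1}{2} - -1\right)\right)^{3} + 9470 = \left(\left(- \frac{1}{4} - \frac{9}{2}\right) \left(0 + 1\right)\right)^{3} + 9470 = \left(\left(- \frac{19}{4}\right) 1\right)^{3} + 9470 = \left(- \frac{19}{4}\right)^{3} + 9470 = - \frac{6859}{64} + 9470 = \frac{599221}{64}$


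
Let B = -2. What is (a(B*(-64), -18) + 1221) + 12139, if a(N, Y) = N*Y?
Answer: 11056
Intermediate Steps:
(a(B*(-64), -18) + 1221) + 12139 = (-2*(-64)*(-18) + 1221) + 12139 = (128*(-18) + 1221) + 12139 = (-2304 + 1221) + 12139 = -1083 + 12139 = 11056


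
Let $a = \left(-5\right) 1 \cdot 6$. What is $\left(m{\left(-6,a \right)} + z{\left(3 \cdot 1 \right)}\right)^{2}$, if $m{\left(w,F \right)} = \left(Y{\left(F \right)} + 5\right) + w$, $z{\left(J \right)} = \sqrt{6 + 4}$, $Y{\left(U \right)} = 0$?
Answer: $\left(-1 + \sqrt{10}\right)^{2} \approx 4.6754$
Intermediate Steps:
$a = -30$ ($a = \left(-5\right) 6 = -30$)
$z{\left(J \right)} = \sqrt{10}$
$m{\left(w,F \right)} = 5 + w$ ($m{\left(w,F \right)} = \left(0 + 5\right) + w = 5 + w$)
$\left(m{\left(-6,a \right)} + z{\left(3 \cdot 1 \right)}\right)^{2} = \left(\left(5 - 6\right) + \sqrt{10}\right)^{2} = \left(-1 + \sqrt{10}\right)^{2}$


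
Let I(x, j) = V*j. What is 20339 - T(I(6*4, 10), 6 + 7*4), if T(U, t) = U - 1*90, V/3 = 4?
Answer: 20309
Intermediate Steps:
V = 12 (V = 3*4 = 12)
I(x, j) = 12*j
T(U, t) = -90 + U (T(U, t) = U - 90 = -90 + U)
20339 - T(I(6*4, 10), 6 + 7*4) = 20339 - (-90 + 12*10) = 20339 - (-90 + 120) = 20339 - 1*30 = 20339 - 30 = 20309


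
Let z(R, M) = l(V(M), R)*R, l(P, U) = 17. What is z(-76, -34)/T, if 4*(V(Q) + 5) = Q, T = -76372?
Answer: 323/19093 ≈ 0.016917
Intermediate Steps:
V(Q) = -5 + Q/4
z(R, M) = 17*R
z(-76, -34)/T = (17*(-76))/(-76372) = -1292*(-1/76372) = 323/19093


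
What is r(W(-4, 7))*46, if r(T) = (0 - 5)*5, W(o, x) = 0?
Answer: -1150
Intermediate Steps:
r(T) = -25 (r(T) = -5*5 = -25)
r(W(-4, 7))*46 = -25*46 = -1150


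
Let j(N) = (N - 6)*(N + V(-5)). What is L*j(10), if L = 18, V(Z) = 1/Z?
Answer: 3528/5 ≈ 705.60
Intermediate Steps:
j(N) = (-6 + N)*(-⅕ + N) (j(N) = (N - 6)*(N + 1/(-5)) = (-6 + N)*(N - ⅕) = (-6 + N)*(-⅕ + N))
L*j(10) = 18*(6/5 + 10² - 31/5*10) = 18*(6/5 + 100 - 62) = 18*(196/5) = 3528/5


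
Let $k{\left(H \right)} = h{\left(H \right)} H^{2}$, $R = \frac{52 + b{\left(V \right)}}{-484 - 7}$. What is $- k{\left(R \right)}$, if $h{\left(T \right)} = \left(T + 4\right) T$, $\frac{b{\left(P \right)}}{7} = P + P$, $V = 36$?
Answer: $\frac{242006499328}{58120048561} \approx 4.1639$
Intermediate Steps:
$b{\left(P \right)} = 14 P$ ($b{\left(P \right)} = 7 \left(P + P\right) = 7 \cdot 2 P = 14 P$)
$h{\left(T \right)} = T \left(4 + T\right)$ ($h{\left(T \right)} = \left(4 + T\right) T = T \left(4 + T\right)$)
$R = - \frac{556}{491}$ ($R = \frac{52 + 14 \cdot 36}{-484 - 7} = \frac{52 + 504}{-491} = 556 \left(- \frac{1}{491}\right) = - \frac{556}{491} \approx -1.1324$)
$k{\left(H \right)} = H^{3} \left(4 + H\right)$ ($k{\left(H \right)} = H \left(4 + H\right) H^{2} = H^{3} \left(4 + H\right)$)
$- k{\left(R \right)} = - \left(- \frac{556}{491}\right)^{3} \left(4 - \frac{556}{491}\right) = - \frac{\left(-171879616\right) 1408}{118370771 \cdot 491} = \left(-1\right) \left(- \frac{242006499328}{58120048561}\right) = \frac{242006499328}{58120048561}$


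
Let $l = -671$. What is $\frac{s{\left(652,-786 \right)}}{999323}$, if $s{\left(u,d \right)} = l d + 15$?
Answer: $\frac{527421}{999323} \approx 0.52778$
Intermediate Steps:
$s{\left(u,d \right)} = 15 - 671 d$ ($s{\left(u,d \right)} = - 671 d + 15 = 15 - 671 d$)
$\frac{s{\left(652,-786 \right)}}{999323} = \frac{15 - -527406}{999323} = \left(15 + 527406\right) \frac{1}{999323} = 527421 \cdot \frac{1}{999323} = \frac{527421}{999323}$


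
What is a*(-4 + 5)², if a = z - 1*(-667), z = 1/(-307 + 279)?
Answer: 18675/28 ≈ 666.96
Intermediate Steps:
z = -1/28 (z = 1/(-28) = -1/28 ≈ -0.035714)
a = 18675/28 (a = -1/28 - 1*(-667) = -1/28 + 667 = 18675/28 ≈ 666.96)
a*(-4 + 5)² = 18675*(-4 + 5)²/28 = (18675/28)*1² = (18675/28)*1 = 18675/28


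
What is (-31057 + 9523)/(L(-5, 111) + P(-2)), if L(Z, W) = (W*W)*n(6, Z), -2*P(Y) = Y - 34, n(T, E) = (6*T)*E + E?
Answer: 7178/759789 ≈ 0.0094474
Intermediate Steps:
n(T, E) = E + 6*E*T (n(T, E) = 6*E*T + E = E + 6*E*T)
P(Y) = 17 - Y/2 (P(Y) = -(Y - 34)/2 = -(-34 + Y)/2 = 17 - Y/2)
L(Z, W) = 37*Z*W² (L(Z, W) = (W*W)*(Z*(1 + 6*6)) = W²*(Z*(1 + 36)) = W²*(Z*37) = W²*(37*Z) = 37*Z*W²)
(-31057 + 9523)/(L(-5, 111) + P(-2)) = (-31057 + 9523)/(37*(-5)*111² + (17 - ½*(-2))) = -21534/(37*(-5)*12321 + (17 + 1)) = -21534/(-2279385 + 18) = -21534/(-2279367) = -21534*(-1/2279367) = 7178/759789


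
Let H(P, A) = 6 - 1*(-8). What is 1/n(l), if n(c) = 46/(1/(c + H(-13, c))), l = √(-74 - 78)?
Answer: 7/8004 - I*√38/8004 ≈ 0.00087456 - 0.00077017*I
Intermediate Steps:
H(P, A) = 14 (H(P, A) = 6 + 8 = 14)
l = 2*I*√38 (l = √(-152) = 2*I*√38 ≈ 12.329*I)
n(c) = 644 + 46*c (n(c) = 46/(1/(c + 14)) = 46/(1/(14 + c)) = 46*(14 + c) = 644 + 46*c)
1/n(l) = 1/(644 + 46*(2*I*√38)) = 1/(644 + 92*I*√38)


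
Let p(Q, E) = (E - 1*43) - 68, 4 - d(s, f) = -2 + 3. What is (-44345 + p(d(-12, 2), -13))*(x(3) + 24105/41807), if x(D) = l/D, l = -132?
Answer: 80729156007/41807 ≈ 1.9310e+6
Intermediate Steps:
d(s, f) = 3 (d(s, f) = 4 - (-2 + 3) = 4 - 1*1 = 4 - 1 = 3)
x(D) = -132/D
p(Q, E) = -111 + E (p(Q, E) = (E - 43) - 68 = (-43 + E) - 68 = -111 + E)
(-44345 + p(d(-12, 2), -13))*(x(3) + 24105/41807) = (-44345 + (-111 - 13))*(-132/3 + 24105/41807) = (-44345 - 124)*(-132*1/3 + 24105*(1/41807)) = -44469*(-44 + 24105/41807) = -44469*(-1815403/41807) = 80729156007/41807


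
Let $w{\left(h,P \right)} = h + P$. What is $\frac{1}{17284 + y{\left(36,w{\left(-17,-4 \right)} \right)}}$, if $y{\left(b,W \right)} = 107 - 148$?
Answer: $\frac{1}{17243} \approx 5.7995 \cdot 10^{-5}$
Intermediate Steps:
$w{\left(h,P \right)} = P + h$
$y{\left(b,W \right)} = -41$
$\frac{1}{17284 + y{\left(36,w{\left(-17,-4 \right)} \right)}} = \frac{1}{17284 - 41} = \frac{1}{17243}$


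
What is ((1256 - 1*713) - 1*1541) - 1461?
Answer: -2459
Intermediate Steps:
((1256 - 1*713) - 1*1541) - 1461 = ((1256 - 713) - 1541) - 1461 = (543 - 1541) - 1461 = -998 - 1461 = -2459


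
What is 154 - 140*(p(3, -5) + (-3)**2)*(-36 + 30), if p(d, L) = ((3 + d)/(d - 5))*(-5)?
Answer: 20314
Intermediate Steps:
p(d, L) = -5*(3 + d)/(-5 + d) (p(d, L) = ((3 + d)/(-5 + d))*(-5) = -5*(3 + d)/(-5 + d))
154 - 140*(p(3, -5) + (-3)**2)*(-36 + 30) = 154 - 140*(5*(-3 - 1*3)/(-5 + 3) + (-3)**2)*(-36 + 30) = 154 - 140*(5*(-3 - 3)/(-2) + 9)*(-6) = 154 - 140*(5*(-1/2)*(-6) + 9)*(-6) = 154 - 140*(15 + 9)*(-6) = 154 - 3360*(-6) = 154 - 140*(-144) = 154 + 20160 = 20314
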